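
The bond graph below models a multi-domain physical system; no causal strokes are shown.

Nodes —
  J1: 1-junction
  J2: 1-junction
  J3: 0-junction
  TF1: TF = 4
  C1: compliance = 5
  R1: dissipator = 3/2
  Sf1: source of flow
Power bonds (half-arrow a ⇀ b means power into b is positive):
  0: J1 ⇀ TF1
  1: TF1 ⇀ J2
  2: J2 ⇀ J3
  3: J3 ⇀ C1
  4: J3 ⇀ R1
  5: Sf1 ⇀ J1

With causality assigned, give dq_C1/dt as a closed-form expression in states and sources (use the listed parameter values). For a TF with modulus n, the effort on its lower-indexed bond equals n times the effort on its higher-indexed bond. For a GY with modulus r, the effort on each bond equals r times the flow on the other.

b5 stroke at Sf1  (Sf1 fixes flow; stroke at Sf1)
b0 stroke at J1  (J1 flow already set via bond 5)
b1 stroke at TF1  (TF TF1: opposite of bond 0)
b2 stroke at J2  (1-jn J2 has f-setter on 1)
b3 stroke at J3  (prefer integral on C1)
b4 stroke at R1  (common-e at J3 fixed by 3)

dq_C1/dt = 4*F_Sf1 - 2*q_C1/15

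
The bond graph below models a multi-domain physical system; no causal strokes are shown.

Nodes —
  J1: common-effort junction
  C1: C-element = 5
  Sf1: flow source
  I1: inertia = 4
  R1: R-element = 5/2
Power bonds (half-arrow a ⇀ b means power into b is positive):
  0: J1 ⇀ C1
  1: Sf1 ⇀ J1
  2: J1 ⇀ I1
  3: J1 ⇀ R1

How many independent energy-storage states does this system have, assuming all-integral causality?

2  (C1, I1 all integral)

bond 1 stroke→Sf1  (Sf1 fixes flow; stroke at Sf1)
bond 0 stroke→J1  (C1 outputs effort q/C1)
bond 2 stroke→I1  (J1 effort already set via bond 0)
bond 3 stroke→R1  (J1: bond 0 brought effort, rest push out)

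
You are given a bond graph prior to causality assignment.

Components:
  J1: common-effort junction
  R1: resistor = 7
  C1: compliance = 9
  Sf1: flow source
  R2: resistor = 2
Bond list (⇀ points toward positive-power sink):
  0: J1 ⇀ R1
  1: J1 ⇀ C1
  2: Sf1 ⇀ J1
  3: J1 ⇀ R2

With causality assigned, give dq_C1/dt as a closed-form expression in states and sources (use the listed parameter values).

β2 →Sf1  (Sf1: flow source, stroke at near end)
β1 →J1  (C1 outputs effort q/C1)
β0 →R1  (common-e at J1 fixed by 1)
β3 →R2  (J1: bond 1 brought effort, rest push out)

dq_C1/dt = F_Sf1 - q_C1/14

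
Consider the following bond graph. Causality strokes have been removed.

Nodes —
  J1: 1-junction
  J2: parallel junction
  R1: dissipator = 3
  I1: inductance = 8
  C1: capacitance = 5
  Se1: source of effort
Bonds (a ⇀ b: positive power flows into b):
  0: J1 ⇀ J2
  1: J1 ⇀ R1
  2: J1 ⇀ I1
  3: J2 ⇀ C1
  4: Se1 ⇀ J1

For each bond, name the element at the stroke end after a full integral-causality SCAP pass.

bond 0 →J1
bond 1 →J1
bond 2 →I1
bond 3 →J2
bond 4 →J1

β4 |J1  (Se1 (Se) sets effort on bond)
β2 |I1  (I1 outputs flow p/I1)
β0 |J1  (1-jn J1 has f-setter on 2)
β1 |J1  (common-f at J1 fixed by 2)
β3 |J2  (J2 needs exactly one e-in)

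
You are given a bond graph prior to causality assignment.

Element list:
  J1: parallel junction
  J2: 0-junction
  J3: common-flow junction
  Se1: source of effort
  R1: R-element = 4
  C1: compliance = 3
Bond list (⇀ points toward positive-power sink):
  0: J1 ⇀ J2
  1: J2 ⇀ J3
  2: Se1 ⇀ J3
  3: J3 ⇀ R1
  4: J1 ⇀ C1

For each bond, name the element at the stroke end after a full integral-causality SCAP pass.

b0 →J2
b1 →J3
b2 →J3
b3 →R1
b4 →J1

β2 stroke at J3  (Se1: effort source, stroke at far end)
β4 stroke at J1  (C1 outputs effort q/C1)
β0 stroke at J2  (J1: bond 4 brought effort, rest push out)
β1 stroke at J3  (common-e at J2 fixed by 0)
β3 stroke at R1  (J3 needs exactly one f-in)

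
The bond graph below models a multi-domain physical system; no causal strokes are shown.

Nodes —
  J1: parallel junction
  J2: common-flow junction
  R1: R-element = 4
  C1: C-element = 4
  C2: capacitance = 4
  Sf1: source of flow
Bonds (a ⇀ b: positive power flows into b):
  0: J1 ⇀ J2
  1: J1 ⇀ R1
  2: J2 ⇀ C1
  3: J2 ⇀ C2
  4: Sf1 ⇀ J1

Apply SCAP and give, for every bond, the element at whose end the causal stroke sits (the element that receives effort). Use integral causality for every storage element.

b0 stroke at J1
b1 stroke at R1
b2 stroke at J2
b3 stroke at J2
b4 stroke at Sf1

#4 |Sf1  (source Sf1 imposes f)
#2 |J2  (prefer integral on C1)
#3 |J2  (C2: C, integral causality)
#0 |J1  (closing 1-jn rule on J2)
#1 |R1  (0-jn J1 has e-setter on 0)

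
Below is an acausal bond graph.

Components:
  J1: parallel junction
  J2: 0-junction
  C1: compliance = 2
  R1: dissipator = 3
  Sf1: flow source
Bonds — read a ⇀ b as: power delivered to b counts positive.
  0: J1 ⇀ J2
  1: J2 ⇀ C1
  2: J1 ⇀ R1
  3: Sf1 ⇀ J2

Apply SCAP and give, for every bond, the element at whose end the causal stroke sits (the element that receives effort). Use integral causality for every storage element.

#3 stroke→Sf1  (Sf1: flow source, stroke at near end)
#1 stroke→J2  (C1 outputs effort q/C1)
#0 stroke→J1  (J2: bond 1 brought effort, rest push out)
#2 stroke→R1  (J1: bond 0 brought effort, rest push out)

#0 stroke→J1
#1 stroke→J2
#2 stroke→R1
#3 stroke→Sf1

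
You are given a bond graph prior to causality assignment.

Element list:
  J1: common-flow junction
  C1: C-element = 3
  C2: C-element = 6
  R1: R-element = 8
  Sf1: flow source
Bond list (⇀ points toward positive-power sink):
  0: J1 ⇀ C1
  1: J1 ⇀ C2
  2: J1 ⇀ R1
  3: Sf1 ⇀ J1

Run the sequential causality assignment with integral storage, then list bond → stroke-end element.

bond 3 stroke at Sf1  (Sf1: flow source, stroke at near end)
bond 0 stroke at J1  (J1 flow already set via bond 3)
bond 1 stroke at J1  (common-f at J1 fixed by 3)
bond 2 stroke at J1  (common-f at J1 fixed by 3)

β0 stroke→J1
β1 stroke→J1
β2 stroke→J1
β3 stroke→Sf1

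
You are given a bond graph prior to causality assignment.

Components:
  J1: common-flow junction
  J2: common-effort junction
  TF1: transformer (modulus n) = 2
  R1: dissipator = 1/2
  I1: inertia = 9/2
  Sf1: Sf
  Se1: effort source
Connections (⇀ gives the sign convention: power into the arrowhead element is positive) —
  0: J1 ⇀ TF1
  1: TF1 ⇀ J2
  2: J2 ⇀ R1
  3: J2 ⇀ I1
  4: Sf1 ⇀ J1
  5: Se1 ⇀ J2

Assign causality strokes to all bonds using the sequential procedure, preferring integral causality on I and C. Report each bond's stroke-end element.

#4 →Sf1  (Sf1: flow source, stroke at near end)
#5 →J2  (Se1: effort source, stroke at far end)
#0 →J1  (common-f at J1 fixed by 4)
#1 →TF1  (J2 effort already set via bond 5)
#2 →R1  (J2 effort already set via bond 5)
#3 →I1  (common-e at J2 fixed by 5)

#0 stroke at J1
#1 stroke at TF1
#2 stroke at R1
#3 stroke at I1
#4 stroke at Sf1
#5 stroke at J2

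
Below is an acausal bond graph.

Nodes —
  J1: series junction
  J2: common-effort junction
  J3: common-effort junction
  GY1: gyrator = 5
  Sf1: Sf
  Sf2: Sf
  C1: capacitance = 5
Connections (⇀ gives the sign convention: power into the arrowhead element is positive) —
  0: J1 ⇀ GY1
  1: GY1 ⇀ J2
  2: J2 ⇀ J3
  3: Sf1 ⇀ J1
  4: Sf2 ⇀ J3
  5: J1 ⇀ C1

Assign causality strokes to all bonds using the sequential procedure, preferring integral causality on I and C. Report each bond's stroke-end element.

#3 |Sf1  (Sf1: flow source, stroke at near end)
#4 |Sf2  (Sf2: flow source, stroke at near end)
#0 |J1  (J1: bond 3 brought flow, rest push out)
#5 |J1  (J1 flow already set via bond 3)
#2 |J3  (J3: last free bond brings effort in)
#1 |J2  (GY GY1: same side as bond 0)

bond 0 →J1
bond 1 →J2
bond 2 →J3
bond 3 →Sf1
bond 4 →Sf2
bond 5 →J1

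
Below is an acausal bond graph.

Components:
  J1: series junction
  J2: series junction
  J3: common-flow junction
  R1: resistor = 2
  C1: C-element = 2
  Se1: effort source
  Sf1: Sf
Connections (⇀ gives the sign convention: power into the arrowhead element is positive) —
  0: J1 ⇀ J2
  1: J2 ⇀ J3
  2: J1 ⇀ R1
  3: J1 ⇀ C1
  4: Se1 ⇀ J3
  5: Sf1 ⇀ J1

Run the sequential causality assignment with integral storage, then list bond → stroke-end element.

b4 |J3  (source Se1 imposes e)
b5 |Sf1  (source Sf1 imposes f)
b0 |J1  (J1 flow already set via bond 5)
b2 |J1  (J1 flow already set via bond 5)
b3 |J1  (J1 flow already set via bond 5)
b1 |J2  (common-f at J2 fixed by 0)

bond 0 →J1
bond 1 →J2
bond 2 →J1
bond 3 →J1
bond 4 →J3
bond 5 →Sf1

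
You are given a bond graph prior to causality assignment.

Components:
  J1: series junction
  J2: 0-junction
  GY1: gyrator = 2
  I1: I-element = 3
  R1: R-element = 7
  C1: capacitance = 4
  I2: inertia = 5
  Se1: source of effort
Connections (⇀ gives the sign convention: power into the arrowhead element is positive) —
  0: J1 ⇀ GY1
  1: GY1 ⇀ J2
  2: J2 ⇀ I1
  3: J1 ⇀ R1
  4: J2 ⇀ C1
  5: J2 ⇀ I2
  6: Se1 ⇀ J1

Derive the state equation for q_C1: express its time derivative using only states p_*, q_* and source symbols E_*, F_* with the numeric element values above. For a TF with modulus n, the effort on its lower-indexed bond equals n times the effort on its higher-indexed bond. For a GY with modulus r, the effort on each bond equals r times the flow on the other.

dq_C1/dt = E_Se1/2 - p_I1/3 - p_I2/5 - 7*q_C1/16

b6 |J1  (Se1 (Se) sets effort on bond)
b2 |I1  (I1: I, integral causality)
b4 |J2  (C1 outputs effort q/C1)
b1 |GY1  (common-e at J2 fixed by 4)
b5 |I2  (0-jn J2 has e-setter on 4)
b0 |GY1  (GY1: gyrator matches bond 1)
b3 |J1  (common-f at J1 fixed by 0)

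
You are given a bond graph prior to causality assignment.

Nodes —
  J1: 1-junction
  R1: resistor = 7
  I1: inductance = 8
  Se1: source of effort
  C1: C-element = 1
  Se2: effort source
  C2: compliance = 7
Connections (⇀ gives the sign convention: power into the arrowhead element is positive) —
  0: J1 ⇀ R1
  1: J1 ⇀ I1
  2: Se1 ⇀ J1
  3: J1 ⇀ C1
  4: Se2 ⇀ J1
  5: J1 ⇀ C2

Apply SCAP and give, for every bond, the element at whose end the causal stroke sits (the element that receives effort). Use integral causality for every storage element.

#2 →J1  (Se1 fixes effort; stroke away)
#4 →J1  (Se2: effort source, stroke at far end)
#1 →I1  (prefer integral on I1)
#0 →J1  (1-jn J1 has f-setter on 1)
#3 →J1  (common-f at J1 fixed by 1)
#5 →J1  (common-f at J1 fixed by 1)

β0 stroke→J1
β1 stroke→I1
β2 stroke→J1
β3 stroke→J1
β4 stroke→J1
β5 stroke→J1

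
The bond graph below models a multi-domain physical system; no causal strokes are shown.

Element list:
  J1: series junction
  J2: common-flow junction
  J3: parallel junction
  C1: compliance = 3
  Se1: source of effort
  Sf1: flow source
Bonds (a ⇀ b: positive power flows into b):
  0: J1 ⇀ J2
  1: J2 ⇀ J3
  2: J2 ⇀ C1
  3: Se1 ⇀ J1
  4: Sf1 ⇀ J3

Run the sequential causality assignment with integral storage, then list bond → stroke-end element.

#0 →J2
#1 →J3
#2 →J2
#3 →J1
#4 →Sf1

bond 3 |J1  (source Se1 imposes e)
bond 4 |Sf1  (source Sf1 imposes f)
bond 0 |J2  (J1: last free bond brings flow in)
bond 1 |J3  (only one effort-in slot at J3)
bond 2 |J2  (J2: bond 1 brought flow, rest push out)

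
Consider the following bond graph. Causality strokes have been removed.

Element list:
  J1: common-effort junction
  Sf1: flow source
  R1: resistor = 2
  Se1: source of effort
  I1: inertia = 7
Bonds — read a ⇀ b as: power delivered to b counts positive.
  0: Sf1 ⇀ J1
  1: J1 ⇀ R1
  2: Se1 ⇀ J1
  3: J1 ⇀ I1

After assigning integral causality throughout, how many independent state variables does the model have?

bond 0 →Sf1  (Sf1 (Sf) sets flow on bond)
bond 2 →J1  (Se1 fixes effort; stroke away)
bond 1 →R1  (J1 effort already set via bond 2)
bond 3 →I1  (0-jn J1 has e-setter on 2)

1  (I1 all integral)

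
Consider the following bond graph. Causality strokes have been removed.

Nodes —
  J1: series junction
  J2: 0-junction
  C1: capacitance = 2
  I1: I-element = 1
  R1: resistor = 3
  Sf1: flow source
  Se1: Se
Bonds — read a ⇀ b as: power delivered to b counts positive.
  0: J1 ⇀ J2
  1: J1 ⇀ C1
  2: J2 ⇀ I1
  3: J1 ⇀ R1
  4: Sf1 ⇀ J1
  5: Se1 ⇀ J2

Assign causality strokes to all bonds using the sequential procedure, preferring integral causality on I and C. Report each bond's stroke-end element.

#4 stroke at Sf1  (Sf1 (Sf) sets flow on bond)
#5 stroke at J2  (source Se1 imposes e)
#0 stroke at J1  (common-f at J1 fixed by 4)
#1 stroke at J1  (J1 flow already set via bond 4)
#3 stroke at J1  (1-jn J1 has f-setter on 4)
#2 stroke at I1  (J2: bond 5 brought effort, rest push out)

b0 stroke at J1
b1 stroke at J1
b2 stroke at I1
b3 stroke at J1
b4 stroke at Sf1
b5 stroke at J2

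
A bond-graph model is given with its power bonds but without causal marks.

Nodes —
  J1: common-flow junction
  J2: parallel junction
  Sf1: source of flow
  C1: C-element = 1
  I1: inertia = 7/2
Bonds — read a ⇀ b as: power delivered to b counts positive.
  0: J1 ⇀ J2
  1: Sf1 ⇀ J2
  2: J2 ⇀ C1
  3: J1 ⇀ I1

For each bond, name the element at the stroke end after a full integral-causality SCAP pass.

β0 →J1
β1 →Sf1
β2 →J2
β3 →I1

β1 →Sf1  (Sf1 (Sf) sets flow on bond)
β2 →J2  (prefer integral on C1)
β0 →J1  (J2 effort already set via bond 2)
β3 →I1  (J1 needs exactly one f-in)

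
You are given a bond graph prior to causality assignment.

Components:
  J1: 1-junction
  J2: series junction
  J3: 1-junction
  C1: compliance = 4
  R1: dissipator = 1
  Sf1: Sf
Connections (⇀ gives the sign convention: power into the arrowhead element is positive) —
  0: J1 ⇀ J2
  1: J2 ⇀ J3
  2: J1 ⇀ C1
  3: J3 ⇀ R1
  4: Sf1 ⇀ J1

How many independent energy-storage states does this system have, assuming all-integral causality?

1  (C1 all integral)

bond 4 stroke→Sf1  (Sf1 fixes flow; stroke at Sf1)
bond 0 stroke→J1  (common-f at J1 fixed by 4)
bond 2 stroke→J1  (1-jn J1 has f-setter on 4)
bond 1 stroke→J2  (J2: bond 0 brought flow, rest push out)
bond 3 stroke→J3  (J3 flow already set via bond 1)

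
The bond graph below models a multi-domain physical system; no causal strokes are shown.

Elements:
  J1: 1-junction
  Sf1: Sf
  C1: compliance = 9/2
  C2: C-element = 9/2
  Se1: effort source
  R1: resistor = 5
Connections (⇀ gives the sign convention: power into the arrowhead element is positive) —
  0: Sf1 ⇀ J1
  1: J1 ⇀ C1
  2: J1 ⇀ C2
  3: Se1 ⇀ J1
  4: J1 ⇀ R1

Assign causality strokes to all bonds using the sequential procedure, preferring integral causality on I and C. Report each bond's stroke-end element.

β0 stroke at Sf1  (Sf1 (Sf) sets flow on bond)
β3 stroke at J1  (Se1 fixes effort; stroke away)
β1 stroke at J1  (J1: bond 0 brought flow, rest push out)
β2 stroke at J1  (1-jn J1 has f-setter on 0)
β4 stroke at J1  (J1 flow already set via bond 0)

#0 |Sf1
#1 |J1
#2 |J1
#3 |J1
#4 |J1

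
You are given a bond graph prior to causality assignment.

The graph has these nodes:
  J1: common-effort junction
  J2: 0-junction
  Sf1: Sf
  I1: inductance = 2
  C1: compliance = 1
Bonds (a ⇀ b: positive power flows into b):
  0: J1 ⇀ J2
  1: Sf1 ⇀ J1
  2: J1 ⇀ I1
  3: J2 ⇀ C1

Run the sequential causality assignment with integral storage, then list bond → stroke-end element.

b1 stroke→Sf1  (Sf1: flow source, stroke at near end)
b2 stroke→I1  (prefer integral on I1)
b0 stroke→J1  (J1: last free bond brings effort in)
b3 stroke→J2  (closing 0-jn rule on J2)

#0 →J1
#1 →Sf1
#2 →I1
#3 →J2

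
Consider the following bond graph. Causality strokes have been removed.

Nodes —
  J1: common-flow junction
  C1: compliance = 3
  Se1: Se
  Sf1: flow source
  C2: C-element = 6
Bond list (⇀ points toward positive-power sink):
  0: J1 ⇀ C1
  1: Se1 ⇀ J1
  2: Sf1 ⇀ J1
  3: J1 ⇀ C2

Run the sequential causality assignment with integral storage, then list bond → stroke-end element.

#1 |J1  (source Se1 imposes e)
#2 |Sf1  (source Sf1 imposes f)
#0 |J1  (J1: bond 2 brought flow, rest push out)
#3 |J1  (J1: bond 2 brought flow, rest push out)

bond 0 →J1
bond 1 →J1
bond 2 →Sf1
bond 3 →J1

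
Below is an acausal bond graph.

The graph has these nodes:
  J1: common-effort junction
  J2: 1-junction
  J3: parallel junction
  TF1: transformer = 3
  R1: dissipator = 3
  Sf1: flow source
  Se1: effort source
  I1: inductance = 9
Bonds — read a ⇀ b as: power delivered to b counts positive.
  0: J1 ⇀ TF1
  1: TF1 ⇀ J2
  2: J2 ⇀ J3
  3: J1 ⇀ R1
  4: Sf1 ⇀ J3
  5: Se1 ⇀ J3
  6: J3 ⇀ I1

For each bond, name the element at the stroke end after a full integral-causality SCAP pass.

bond 0 stroke→J1
bond 1 stroke→TF1
bond 2 stroke→J2
bond 3 stroke→R1
bond 4 stroke→Sf1
bond 5 stroke→J3
bond 6 stroke→I1

#4 |Sf1  (source Sf1 imposes f)
#5 |J3  (source Se1 imposes e)
#2 |J2  (common-e at J3 fixed by 5)
#6 |I1  (common-e at J3 fixed by 5)
#1 |TF1  (J2 needs exactly one f-in)
#0 |J1  (TF1 one-in-one-out from 1)
#3 |R1  (0-jn J1 has e-setter on 0)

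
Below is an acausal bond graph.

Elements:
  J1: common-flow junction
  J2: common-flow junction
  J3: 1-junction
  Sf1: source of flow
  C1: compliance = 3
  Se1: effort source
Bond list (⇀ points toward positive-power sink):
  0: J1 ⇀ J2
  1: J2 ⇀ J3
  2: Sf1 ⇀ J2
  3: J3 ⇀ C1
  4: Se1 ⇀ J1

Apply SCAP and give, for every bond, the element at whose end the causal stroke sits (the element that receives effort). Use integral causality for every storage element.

β0 →J2
β1 →J2
β2 →Sf1
β3 →J3
β4 →J1

β2 →Sf1  (Sf1: flow source, stroke at near end)
β4 →J1  (Se1: effort source, stroke at far end)
β0 →J2  (J1 needs exactly one f-in)
β1 →J2  (common-f at J2 fixed by 2)
β3 →J3  (J3 flow already set via bond 1)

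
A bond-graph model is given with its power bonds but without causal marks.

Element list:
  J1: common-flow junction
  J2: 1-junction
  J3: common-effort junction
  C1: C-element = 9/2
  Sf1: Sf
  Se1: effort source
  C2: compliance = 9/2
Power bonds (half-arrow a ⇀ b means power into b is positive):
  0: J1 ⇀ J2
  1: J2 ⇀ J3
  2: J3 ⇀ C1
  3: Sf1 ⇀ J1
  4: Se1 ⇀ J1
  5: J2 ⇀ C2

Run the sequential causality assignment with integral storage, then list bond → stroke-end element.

bond 3 stroke→Sf1  (Sf1: flow source, stroke at near end)
bond 4 stroke→J1  (source Se1 imposes e)
bond 0 stroke→J1  (common-f at J1 fixed by 3)
bond 1 stroke→J2  (common-f at J2 fixed by 0)
bond 5 stroke→J2  (J2 flow already set via bond 0)
bond 2 stroke→J3  (J3 needs exactly one e-in)

bond 0 stroke→J1
bond 1 stroke→J2
bond 2 stroke→J3
bond 3 stroke→Sf1
bond 4 stroke→J1
bond 5 stroke→J2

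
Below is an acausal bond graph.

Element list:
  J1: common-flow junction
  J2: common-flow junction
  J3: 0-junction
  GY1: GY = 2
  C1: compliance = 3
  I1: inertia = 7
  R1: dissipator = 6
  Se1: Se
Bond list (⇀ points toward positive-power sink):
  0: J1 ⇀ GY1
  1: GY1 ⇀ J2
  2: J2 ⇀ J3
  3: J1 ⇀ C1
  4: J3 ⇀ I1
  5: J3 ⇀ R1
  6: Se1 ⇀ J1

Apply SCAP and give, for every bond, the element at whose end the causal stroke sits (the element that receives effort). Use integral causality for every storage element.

#6 →J1  (Se1 fixes effort; stroke away)
#3 →J1  (prefer integral on C1)
#0 →GY1  (J1: last free bond brings flow in)
#1 →GY1  (GY GY1: same side as bond 0)
#2 →J2  (J2: bond 1 brought flow, rest push out)
#4 →I1  (I1 outputs flow p/I1)
#5 →J3  (only one effort-in slot at J3)

b0 stroke at GY1
b1 stroke at GY1
b2 stroke at J2
b3 stroke at J1
b4 stroke at I1
b5 stroke at J3
b6 stroke at J1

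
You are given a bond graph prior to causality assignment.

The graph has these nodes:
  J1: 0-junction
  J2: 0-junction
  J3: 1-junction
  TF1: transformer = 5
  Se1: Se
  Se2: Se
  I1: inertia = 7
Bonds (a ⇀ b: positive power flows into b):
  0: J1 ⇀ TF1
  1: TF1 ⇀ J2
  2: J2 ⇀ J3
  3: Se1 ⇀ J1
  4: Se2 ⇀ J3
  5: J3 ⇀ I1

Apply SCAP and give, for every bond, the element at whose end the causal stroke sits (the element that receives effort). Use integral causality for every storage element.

b0 |TF1
b1 |J2
b2 |J3
b3 |J1
b4 |J3
b5 |I1

#3 →J1  (source Se1 imposes e)
#4 →J3  (source Se2 imposes e)
#0 →TF1  (J1: bond 3 brought effort, rest push out)
#1 →J2  (TF TF1: opposite of bond 0)
#2 →J3  (J2 effort already set via bond 1)
#5 →I1  (J3: last free bond brings flow in)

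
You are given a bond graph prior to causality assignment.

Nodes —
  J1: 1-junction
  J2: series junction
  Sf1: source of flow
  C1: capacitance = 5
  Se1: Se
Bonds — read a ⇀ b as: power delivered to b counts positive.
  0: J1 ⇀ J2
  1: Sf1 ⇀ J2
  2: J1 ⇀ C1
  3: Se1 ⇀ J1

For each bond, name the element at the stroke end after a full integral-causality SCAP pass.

β0 |J2
β1 |Sf1
β2 |J1
β3 |J1

b1 stroke at Sf1  (Sf1: flow source, stroke at near end)
b3 stroke at J1  (Se1 fixes effort; stroke away)
b0 stroke at J2  (J2 flow already set via bond 1)
b2 stroke at J1  (common-f at J1 fixed by 0)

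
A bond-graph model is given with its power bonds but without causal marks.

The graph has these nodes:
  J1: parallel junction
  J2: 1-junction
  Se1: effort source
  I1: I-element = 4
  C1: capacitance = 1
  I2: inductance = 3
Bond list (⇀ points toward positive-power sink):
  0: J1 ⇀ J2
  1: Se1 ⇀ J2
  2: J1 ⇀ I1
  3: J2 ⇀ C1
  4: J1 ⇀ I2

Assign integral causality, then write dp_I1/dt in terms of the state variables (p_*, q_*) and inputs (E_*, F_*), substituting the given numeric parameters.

dp_I1/dt = -E_Se1 + q_C1

β1 stroke at J2  (Se1 fixes effort; stroke away)
β2 stroke at I1  (I1 outputs flow p/I1)
β3 stroke at J2  (C1 outputs effort q/C1)
β0 stroke at J1  (J2 needs exactly one f-in)
β4 stroke at I2  (common-e at J1 fixed by 0)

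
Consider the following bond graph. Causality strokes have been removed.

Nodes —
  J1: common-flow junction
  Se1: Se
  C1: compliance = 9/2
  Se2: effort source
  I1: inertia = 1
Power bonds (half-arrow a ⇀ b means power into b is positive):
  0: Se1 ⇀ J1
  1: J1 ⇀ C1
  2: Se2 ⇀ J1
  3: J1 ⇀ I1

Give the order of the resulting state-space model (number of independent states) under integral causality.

b0 |J1  (Se1 (Se) sets effort on bond)
b2 |J1  (source Se2 imposes e)
b1 |J1  (C1 outputs effort q/C1)
b3 |I1  (only one flow-in slot at J1)

2  (C1, I1 all integral)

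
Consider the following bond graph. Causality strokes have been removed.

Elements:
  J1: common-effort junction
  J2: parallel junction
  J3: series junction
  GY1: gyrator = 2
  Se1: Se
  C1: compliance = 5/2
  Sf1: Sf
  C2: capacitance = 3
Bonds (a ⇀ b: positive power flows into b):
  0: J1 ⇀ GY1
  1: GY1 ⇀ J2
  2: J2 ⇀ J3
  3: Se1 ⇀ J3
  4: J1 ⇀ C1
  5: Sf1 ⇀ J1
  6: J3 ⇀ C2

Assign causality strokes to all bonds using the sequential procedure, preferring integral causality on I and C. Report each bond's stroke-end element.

b3 |J3  (Se1: effort source, stroke at far end)
b5 |Sf1  (source Sf1 imposes f)
b4 |J1  (C1 integral (e out))
b0 |GY1  (J1 effort already set via bond 4)
b1 |GY1  (through GY1, causality inverts; strokes same side of GY1)
b2 |J2  (only one effort-in slot at J2)
b6 |J3  (1-jn J3 has f-setter on 2)

β0 stroke→GY1
β1 stroke→GY1
β2 stroke→J2
β3 stroke→J3
β4 stroke→J1
β5 stroke→Sf1
β6 stroke→J3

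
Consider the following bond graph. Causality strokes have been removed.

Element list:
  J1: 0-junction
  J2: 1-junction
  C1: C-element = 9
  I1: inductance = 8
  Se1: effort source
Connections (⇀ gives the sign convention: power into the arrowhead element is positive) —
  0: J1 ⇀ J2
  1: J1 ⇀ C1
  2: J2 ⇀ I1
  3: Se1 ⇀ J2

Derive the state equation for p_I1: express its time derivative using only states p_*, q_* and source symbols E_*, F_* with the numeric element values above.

dp_I1/dt = E_Se1 + q_C1/9

bond 3 |J2  (Se1: effort source, stroke at far end)
bond 1 |J1  (prefer integral on C1)
bond 0 |J2  (J1 effort already set via bond 1)
bond 2 |I1  (only one flow-in slot at J2)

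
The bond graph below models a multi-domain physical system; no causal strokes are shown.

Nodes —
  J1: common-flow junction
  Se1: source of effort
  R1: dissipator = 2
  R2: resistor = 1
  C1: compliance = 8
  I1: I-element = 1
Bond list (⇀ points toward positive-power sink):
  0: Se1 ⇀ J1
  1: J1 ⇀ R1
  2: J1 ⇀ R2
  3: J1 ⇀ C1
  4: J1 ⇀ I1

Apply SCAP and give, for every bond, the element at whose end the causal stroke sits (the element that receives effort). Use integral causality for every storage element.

#0 |J1
#1 |J1
#2 |J1
#3 |J1
#4 |I1

b0 stroke→J1  (Se1 fixes effort; stroke away)
b3 stroke→J1  (prefer integral on C1)
b4 stroke→I1  (I1: I, integral causality)
b1 stroke→J1  (J1: bond 4 brought flow, rest push out)
b2 stroke→J1  (J1: bond 4 brought flow, rest push out)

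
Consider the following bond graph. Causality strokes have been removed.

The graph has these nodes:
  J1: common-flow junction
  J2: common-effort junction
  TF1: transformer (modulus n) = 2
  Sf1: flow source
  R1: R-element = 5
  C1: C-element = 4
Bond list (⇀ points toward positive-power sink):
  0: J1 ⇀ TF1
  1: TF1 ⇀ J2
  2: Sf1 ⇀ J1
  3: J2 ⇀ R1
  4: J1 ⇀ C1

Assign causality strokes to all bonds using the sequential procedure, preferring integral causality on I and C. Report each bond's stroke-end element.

β0 →J1
β1 →TF1
β2 →Sf1
β3 →J2
β4 →J1

b2 |Sf1  (Sf1 (Sf) sets flow on bond)
b0 |J1  (J1: bond 2 brought flow, rest push out)
b4 |J1  (J1 flow already set via bond 2)
b1 |TF1  (TF TF1: opposite of bond 0)
b3 |J2  (J2 needs exactly one e-in)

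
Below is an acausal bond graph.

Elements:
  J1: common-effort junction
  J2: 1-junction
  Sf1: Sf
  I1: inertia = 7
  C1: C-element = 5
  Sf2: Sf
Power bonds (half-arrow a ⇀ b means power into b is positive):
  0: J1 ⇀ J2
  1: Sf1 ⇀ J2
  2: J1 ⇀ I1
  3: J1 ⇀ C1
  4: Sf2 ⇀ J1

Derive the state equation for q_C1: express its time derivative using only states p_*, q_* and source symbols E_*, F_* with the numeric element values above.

bond 1 |Sf1  (Sf1: flow source, stroke at near end)
bond 4 |Sf2  (Sf2 fixes flow; stroke at Sf2)
bond 0 |J2  (common-f at J2 fixed by 1)
bond 2 |I1  (I1: I, integral causality)
bond 3 |J1  (only one effort-in slot at J1)

dq_C1/dt = -F_Sf1 + F_Sf2 - p_I1/7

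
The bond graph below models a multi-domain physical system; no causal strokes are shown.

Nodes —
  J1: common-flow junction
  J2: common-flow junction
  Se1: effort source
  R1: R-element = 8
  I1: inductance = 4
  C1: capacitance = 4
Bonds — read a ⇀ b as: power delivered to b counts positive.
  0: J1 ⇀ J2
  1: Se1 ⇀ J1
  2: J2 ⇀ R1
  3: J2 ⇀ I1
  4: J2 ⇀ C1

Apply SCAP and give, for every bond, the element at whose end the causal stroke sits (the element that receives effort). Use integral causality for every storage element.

bond 0 →J2
bond 1 →J1
bond 2 →J2
bond 3 →I1
bond 4 →J2

β1 |J1  (Se1 fixes effort; stroke away)
β0 |J2  (closing 1-jn rule on J1)
β3 |I1  (I1 integral (f out))
β2 |J2  (J2 flow already set via bond 3)
β4 |J2  (1-jn J2 has f-setter on 3)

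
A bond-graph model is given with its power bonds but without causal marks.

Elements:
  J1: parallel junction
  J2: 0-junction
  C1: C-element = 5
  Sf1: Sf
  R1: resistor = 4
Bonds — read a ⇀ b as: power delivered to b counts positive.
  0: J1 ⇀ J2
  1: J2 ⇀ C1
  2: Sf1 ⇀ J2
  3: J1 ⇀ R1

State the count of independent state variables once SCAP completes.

1  (C1 all integral)

b2 |Sf1  (Sf1: flow source, stroke at near end)
b1 |J2  (C1: C, integral causality)
b0 |J1  (common-e at J2 fixed by 1)
b3 |R1  (J1: bond 0 brought effort, rest push out)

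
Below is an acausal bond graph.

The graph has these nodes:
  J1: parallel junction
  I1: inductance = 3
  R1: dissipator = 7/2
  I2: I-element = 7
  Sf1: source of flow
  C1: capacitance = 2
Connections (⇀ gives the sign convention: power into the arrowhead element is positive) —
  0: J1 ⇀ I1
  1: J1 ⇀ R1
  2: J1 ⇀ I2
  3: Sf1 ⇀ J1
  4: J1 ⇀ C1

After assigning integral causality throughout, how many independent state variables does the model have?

#3 →Sf1  (Sf1 fixes flow; stroke at Sf1)
#0 →I1  (prefer integral on I1)
#2 →I2  (I2 outputs flow p/I2)
#4 →J1  (C1 outputs effort q/C1)
#1 →R1  (0-jn J1 has e-setter on 4)

3  (C1, I1, I2 all integral)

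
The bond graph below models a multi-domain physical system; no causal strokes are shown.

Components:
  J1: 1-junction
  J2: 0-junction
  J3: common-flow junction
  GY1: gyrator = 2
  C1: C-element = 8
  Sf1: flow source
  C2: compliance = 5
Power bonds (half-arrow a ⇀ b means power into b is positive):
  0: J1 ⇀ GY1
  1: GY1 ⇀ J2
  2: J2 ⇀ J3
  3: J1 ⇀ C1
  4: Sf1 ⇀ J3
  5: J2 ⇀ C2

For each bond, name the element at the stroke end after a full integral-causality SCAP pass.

β4 →Sf1  (Sf1 (Sf) sets flow on bond)
β2 →J3  (common-f at J3 fixed by 4)
β3 →J1  (C1 integral (e out))
β0 →GY1  (closing 1-jn rule on J1)
β1 →GY1  (through GY1, causality inverts; strokes same side of GY1)
β5 →J2  (J2: last free bond brings effort in)

b0 stroke at GY1
b1 stroke at GY1
b2 stroke at J3
b3 stroke at J1
b4 stroke at Sf1
b5 stroke at J2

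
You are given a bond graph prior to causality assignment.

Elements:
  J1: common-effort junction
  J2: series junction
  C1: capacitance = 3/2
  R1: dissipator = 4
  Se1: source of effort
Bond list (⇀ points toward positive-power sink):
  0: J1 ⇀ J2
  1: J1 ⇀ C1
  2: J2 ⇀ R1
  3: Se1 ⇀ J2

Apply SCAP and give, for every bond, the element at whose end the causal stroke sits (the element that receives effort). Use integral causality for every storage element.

β0 stroke→J2
β1 stroke→J1
β2 stroke→R1
β3 stroke→J2

#3 stroke at J2  (source Se1 imposes e)
#1 stroke at J1  (prefer integral on C1)
#0 stroke at J2  (0-jn J1 has e-setter on 1)
#2 stroke at R1  (only one flow-in slot at J2)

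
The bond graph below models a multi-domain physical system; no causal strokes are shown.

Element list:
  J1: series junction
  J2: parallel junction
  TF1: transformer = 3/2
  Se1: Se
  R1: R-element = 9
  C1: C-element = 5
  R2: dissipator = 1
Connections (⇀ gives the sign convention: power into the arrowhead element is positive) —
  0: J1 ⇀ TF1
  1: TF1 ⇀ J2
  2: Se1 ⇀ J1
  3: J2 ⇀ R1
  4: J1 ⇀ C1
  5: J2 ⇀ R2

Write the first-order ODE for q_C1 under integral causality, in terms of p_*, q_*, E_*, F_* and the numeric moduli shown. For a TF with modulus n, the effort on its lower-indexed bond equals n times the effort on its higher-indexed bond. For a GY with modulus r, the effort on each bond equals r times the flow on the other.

β2 stroke→J1  (Se1 fixes effort; stroke away)
β4 stroke→J1  (C1 integral (e out))
β0 stroke→TF1  (closing 1-jn rule on J1)
β1 stroke→J2  (through TF1, causality passes straight; one stroke at TF1)
β3 stroke→R1  (J2 effort already set via bond 1)
β5 stroke→R2  (common-e at J2 fixed by 1)

dq_C1/dt = 40*E_Se1/81 - 8*q_C1/81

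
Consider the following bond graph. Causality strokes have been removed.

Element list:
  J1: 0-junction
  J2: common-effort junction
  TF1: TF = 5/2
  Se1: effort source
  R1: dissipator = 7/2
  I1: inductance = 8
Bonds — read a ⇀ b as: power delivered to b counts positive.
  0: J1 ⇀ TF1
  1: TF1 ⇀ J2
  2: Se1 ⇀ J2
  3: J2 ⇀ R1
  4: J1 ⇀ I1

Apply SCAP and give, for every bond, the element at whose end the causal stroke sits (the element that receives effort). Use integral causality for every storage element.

bond 2 →J2  (Se1 fixes effort; stroke away)
bond 1 →TF1  (0-jn J2 has e-setter on 2)
bond 3 →R1  (J2: bond 2 brought effort, rest push out)
bond 0 →J1  (through TF1, causality passes straight; one stroke at TF1)
bond 4 →I1  (common-e at J1 fixed by 0)

β0 |J1
β1 |TF1
β2 |J2
β3 |R1
β4 |I1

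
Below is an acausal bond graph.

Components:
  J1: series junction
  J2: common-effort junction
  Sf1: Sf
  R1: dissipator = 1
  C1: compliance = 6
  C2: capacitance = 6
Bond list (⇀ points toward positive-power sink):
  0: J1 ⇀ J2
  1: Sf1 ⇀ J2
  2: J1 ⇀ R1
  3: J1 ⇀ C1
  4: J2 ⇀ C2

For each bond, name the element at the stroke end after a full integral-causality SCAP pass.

β1 stroke→Sf1  (Sf1 fixes flow; stroke at Sf1)
β3 stroke→J1  (C1: C, integral causality)
β4 stroke→J2  (C2 outputs effort q/C2)
β0 stroke→J1  (J2: bond 4 brought effort, rest push out)
β2 stroke→R1  (J1 needs exactly one f-in)

#0 →J1
#1 →Sf1
#2 →R1
#3 →J1
#4 →J2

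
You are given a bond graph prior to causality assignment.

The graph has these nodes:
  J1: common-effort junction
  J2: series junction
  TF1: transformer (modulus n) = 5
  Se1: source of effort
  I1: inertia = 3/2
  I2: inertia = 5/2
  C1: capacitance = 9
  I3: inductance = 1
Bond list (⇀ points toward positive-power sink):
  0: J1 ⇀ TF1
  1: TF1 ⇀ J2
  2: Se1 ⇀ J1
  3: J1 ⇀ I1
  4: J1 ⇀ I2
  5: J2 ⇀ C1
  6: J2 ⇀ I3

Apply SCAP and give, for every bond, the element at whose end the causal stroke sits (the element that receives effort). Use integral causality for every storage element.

#0 |TF1
#1 |J2
#2 |J1
#3 |I1
#4 |I2
#5 |J2
#6 |I3

b2 stroke at J1  (Se1 (Se) sets effort on bond)
b0 stroke at TF1  (J1 effort already set via bond 2)
b3 stroke at I1  (J1: bond 2 brought effort, rest push out)
b4 stroke at I2  (0-jn J1 has e-setter on 2)
b1 stroke at J2  (TF TF1: opposite of bond 0)
b5 stroke at J2  (C1 outputs effort q/C1)
b6 stroke at I3  (only one flow-in slot at J2)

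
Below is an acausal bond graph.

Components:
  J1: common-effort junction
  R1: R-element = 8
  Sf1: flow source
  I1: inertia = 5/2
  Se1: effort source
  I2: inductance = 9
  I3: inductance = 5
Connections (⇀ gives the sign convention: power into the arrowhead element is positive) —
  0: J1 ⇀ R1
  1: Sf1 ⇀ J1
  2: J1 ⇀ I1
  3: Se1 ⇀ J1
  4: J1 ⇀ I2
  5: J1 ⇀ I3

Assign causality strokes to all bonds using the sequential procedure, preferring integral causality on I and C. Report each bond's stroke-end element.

b1 stroke→Sf1  (Sf1 (Sf) sets flow on bond)
b3 stroke→J1  (Se1 (Se) sets effort on bond)
b0 stroke→R1  (common-e at J1 fixed by 3)
b2 stroke→I1  (0-jn J1 has e-setter on 3)
b4 stroke→I2  (J1: bond 3 brought effort, rest push out)
b5 stroke→I3  (J1 effort already set via bond 3)

b0 stroke at R1
b1 stroke at Sf1
b2 stroke at I1
b3 stroke at J1
b4 stroke at I2
b5 stroke at I3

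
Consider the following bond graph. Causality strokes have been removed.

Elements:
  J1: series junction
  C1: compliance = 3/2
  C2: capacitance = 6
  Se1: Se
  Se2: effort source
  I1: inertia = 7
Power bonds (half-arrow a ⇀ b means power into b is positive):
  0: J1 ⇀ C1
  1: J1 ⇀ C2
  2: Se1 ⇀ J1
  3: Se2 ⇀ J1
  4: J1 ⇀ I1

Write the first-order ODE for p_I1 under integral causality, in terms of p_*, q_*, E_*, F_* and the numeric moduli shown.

#2 →J1  (Se1: effort source, stroke at far end)
#3 →J1  (source Se2 imposes e)
#0 →J1  (prefer integral on C1)
#1 →J1  (C2: C, integral causality)
#4 →I1  (J1: last free bond brings flow in)

dp_I1/dt = E_Se1 + E_Se2 - 2*q_C1/3 - q_C2/6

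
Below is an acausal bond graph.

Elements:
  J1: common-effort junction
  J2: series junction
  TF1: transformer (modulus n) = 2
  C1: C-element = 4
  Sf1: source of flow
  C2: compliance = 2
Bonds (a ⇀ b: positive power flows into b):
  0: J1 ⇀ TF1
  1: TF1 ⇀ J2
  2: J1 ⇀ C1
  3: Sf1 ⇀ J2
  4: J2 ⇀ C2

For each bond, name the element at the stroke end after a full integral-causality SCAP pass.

b0 stroke→TF1
b1 stroke→J2
b2 stroke→J1
b3 stroke→Sf1
b4 stroke→J2

b3 →Sf1  (source Sf1 imposes f)
b1 →J2  (J2 flow already set via bond 3)
b4 →J2  (J2 flow already set via bond 3)
b0 →TF1  (TF1 one-in-one-out from 1)
b2 →J1  (closing 0-jn rule on J1)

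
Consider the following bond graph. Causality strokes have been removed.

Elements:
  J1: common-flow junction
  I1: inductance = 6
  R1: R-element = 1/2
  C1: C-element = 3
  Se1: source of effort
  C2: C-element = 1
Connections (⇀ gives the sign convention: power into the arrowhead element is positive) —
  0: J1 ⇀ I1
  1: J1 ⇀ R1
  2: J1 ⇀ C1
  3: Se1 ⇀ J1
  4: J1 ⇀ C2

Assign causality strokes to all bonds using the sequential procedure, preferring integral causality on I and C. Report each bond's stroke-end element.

b0 stroke→I1
b1 stroke→J1
b2 stroke→J1
b3 stroke→J1
b4 stroke→J1

β3 stroke→J1  (source Se1 imposes e)
β0 stroke→I1  (I1 integral (f out))
β1 stroke→J1  (J1 flow already set via bond 0)
β2 stroke→J1  (J1: bond 0 brought flow, rest push out)
β4 stroke→J1  (common-f at J1 fixed by 0)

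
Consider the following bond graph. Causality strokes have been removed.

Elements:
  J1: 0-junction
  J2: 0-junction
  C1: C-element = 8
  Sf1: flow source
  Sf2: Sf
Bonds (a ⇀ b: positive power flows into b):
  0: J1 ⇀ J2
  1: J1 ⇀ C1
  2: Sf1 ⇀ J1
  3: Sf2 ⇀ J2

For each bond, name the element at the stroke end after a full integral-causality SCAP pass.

bond 0 |J2
bond 1 |J1
bond 2 |Sf1
bond 3 |Sf2

#2 stroke→Sf1  (Sf1 (Sf) sets flow on bond)
#3 stroke→Sf2  (source Sf2 imposes f)
#0 stroke→J2  (closing 0-jn rule on J2)
#1 stroke→J1  (J1: last free bond brings effort in)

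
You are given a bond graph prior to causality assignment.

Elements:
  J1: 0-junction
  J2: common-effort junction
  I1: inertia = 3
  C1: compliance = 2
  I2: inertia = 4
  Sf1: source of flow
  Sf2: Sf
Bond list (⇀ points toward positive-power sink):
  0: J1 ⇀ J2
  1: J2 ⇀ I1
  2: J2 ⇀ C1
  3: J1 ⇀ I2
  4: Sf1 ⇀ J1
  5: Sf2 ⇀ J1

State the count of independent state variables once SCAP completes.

3  (C1, I1, I2 all integral)

β4 stroke→Sf1  (Sf1 fixes flow; stroke at Sf1)
β5 stroke→Sf2  (Sf2 (Sf) sets flow on bond)
β1 stroke→I1  (I1 outputs flow p/I1)
β2 stroke→J2  (C1: C, integral causality)
β0 stroke→J1  (J2 effort already set via bond 2)
β3 stroke→I2  (J1 effort already set via bond 0)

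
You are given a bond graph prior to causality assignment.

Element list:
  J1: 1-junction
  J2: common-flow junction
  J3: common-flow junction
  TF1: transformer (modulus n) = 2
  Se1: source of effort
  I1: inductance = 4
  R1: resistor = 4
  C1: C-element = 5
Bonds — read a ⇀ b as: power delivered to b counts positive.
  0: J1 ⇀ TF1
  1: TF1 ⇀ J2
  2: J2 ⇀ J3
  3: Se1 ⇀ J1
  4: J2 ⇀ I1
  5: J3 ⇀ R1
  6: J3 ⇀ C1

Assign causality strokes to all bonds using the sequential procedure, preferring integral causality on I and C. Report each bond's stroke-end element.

bond 3 stroke→J1  (source Se1 imposes e)
bond 0 stroke→TF1  (J1 needs exactly one f-in)
bond 1 stroke→J2  (TF TF1: opposite of bond 0)
bond 4 stroke→I1  (prefer integral on I1)
bond 2 stroke→J2  (J2 flow already set via bond 4)
bond 5 stroke→J3  (J3 flow already set via bond 2)
bond 6 stroke→J3  (J3 flow already set via bond 2)

#0 stroke→TF1
#1 stroke→J2
#2 stroke→J2
#3 stroke→J1
#4 stroke→I1
#5 stroke→J3
#6 stroke→J3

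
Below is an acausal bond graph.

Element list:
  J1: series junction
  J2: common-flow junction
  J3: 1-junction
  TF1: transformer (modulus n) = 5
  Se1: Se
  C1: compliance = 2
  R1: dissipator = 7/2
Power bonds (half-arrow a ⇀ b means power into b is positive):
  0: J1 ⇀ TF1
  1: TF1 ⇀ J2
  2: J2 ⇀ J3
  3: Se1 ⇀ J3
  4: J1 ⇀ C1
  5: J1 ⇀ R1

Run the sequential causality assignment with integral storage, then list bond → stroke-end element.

b0 stroke at J1
b1 stroke at TF1
b2 stroke at J2
b3 stroke at J3
b4 stroke at J1
b5 stroke at R1

bond 3 stroke→J3  (Se1: effort source, stroke at far end)
bond 2 stroke→J2  (closing 1-jn rule on J3)
bond 1 stroke→TF1  (J2 needs exactly one f-in)
bond 0 stroke→J1  (TF TF1: opposite of bond 1)
bond 4 stroke→J1  (C1 outputs effort q/C1)
bond 5 stroke→R1  (only one flow-in slot at J1)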